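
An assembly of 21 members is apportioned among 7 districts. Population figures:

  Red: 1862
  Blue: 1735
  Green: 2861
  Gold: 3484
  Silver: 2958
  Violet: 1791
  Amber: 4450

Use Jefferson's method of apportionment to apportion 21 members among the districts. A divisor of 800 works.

Red=2, Blue=2, Green=3, Gold=4, Silver=3, Violet=2, Amber=5

With modified divisor 800: modified quotas Red 2.328, Blue 2.169, Green 3.576, Gold 4.355, Silver 3.697, Violet 2.239, Amber 5.562.
Rounding down: Red 2, Blue 2, Green 3, Gold 4, Silver 3, Violet 2, Amber 5 (total 21).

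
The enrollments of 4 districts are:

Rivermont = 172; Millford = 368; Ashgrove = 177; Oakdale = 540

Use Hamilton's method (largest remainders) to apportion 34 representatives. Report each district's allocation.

Total 1257; standard divisor 1257/34 ≈ 36.971.
Standard quotas: Rivermont 4.652, Millford 9.954, Ashgrove 4.788, Oakdale 14.606.
Lower quotas: Rivermont 4, Millford 9, Ashgrove 4, Oakdale 14 (sum 31, leaving 3 seats).
Remainders in descending order: Millford 0.954, Ashgrove 0.788, Rivermont 0.652, Oakdale 0.606.
Largest remainders: Millford, Ashgrove, Rivermont receive the extra seats.

Rivermont: 5; Millford: 10; Ashgrove: 5; Oakdale: 14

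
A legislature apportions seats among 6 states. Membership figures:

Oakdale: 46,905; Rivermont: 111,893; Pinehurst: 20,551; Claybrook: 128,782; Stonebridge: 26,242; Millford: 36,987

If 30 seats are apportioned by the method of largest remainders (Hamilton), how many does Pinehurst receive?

Total 371360; standard divisor 371360/30 ≈ 12378.667.
Standard quotas: Oakdale 3.7892, Rivermont 9.0392, Pinehurst 1.6602, Claybrook 10.4035, Stonebridge 2.1199, Millford 2.9880.
Lower quotas: Oakdale 3, Rivermont 9, Pinehurst 1, Claybrook 10, Stonebridge 2, Millford 2 (sum 27, leaving 3 seats).
Remainders in descending order: Millford 0.9880, Oakdale 0.7892, Pinehurst 0.6602, Claybrook 0.4035, Stonebridge 0.1199, Rivermont 0.0392.
The surplus seats go to Millford, Oakdale, Pinehurst.
Pinehurst receives 2.

2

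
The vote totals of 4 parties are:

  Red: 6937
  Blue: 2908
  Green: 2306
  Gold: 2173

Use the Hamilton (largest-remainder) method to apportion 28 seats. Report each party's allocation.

The standard divisor is 14324/28 ≈ 511.571.
Standard quotas: Red 13.5602, Blue 5.6844, Green 4.5077, Gold 4.2477.
Lower quotas: Red 13, Blue 5, Green 4, Gold 4 (sum 26, leaving 2 seats).
Remainders in descending order: Blue 0.6844, Red 0.5602, Green 0.5077, Gold 0.2477.
Largest remainders: Blue, Red receive the extra seats.

Red 14, Blue 6, Green 4, Gold 4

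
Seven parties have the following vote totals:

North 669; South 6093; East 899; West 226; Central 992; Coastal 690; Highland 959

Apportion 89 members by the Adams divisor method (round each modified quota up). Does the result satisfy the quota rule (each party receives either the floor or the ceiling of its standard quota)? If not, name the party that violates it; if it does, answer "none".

Standard quotas: North 5.655, South 51.508, East 7.600, West 1.911, Central 8.386, Coastal 5.833, Highland 8.107.
Adams allocation: North 6, South 50, East 8, West 2, Central 9, Coastal 6, Highland 8.
South has quota 51.508 (lower 51, upper 52) but receives 50 — outside the quota interval.

South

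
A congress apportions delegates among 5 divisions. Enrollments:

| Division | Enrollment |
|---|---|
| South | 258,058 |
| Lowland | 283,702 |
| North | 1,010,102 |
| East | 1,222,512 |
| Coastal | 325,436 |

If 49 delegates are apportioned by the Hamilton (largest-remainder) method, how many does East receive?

Standard divisor: 3099810 ÷ 49 ≈ 63261.429.
Standard quotas: South 4.0792, Lowland 4.4846, North 15.9671, East 19.3248, Coastal 5.1443.
Lower quotas: South 4, Lowland 4, North 15, East 19, Coastal 5 (sum 47, leaving 2 seats).
Remainders in descending order: North 0.9671, Lowland 0.4846, East 0.3248, Coastal 0.1443, South 0.0792.
The surplus seats go to North, Lowland.
East receives 19.

19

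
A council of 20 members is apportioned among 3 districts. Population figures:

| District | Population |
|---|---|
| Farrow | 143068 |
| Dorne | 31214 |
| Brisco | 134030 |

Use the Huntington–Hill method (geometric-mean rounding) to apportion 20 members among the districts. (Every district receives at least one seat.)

Farrow=9; Dorne=2; Brisco=9

With divisor 15438: modified quotas Farrow 9.267, Dorne 2.022, Brisco 8.682.
Geometric-mean thresholds: Farrow √(9·10)=9.487, Dorne √(2·3)=2.449, Brisco √(8·9)=8.485.
Each quota rounded against its threshold gives Farrow 9, Dorne 2, Brisco 9 (total 20).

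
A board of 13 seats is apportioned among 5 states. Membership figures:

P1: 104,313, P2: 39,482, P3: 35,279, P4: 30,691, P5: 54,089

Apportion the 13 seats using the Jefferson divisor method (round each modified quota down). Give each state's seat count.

P1: 5; P2: 2; P3: 2; P4: 1; P5: 3

Standard divisor 263854/13 ≈ 20296.462; standard quotas: P1 5.139, P2 1.945, P3 1.738, P4 1.512, P5 2.665.
Rounding down gives 5, 1, 1, 1, 2 = 10 seats, so the divisor must be adjusted.
With modified divisor 17461.7: modified quotas P1 5.974, P2 2.261, P3 2.020, P4 1.758, P5 3.098.
Rounding down: P1 5, P2 2, P3 2, P4 1, P5 3 (total 13).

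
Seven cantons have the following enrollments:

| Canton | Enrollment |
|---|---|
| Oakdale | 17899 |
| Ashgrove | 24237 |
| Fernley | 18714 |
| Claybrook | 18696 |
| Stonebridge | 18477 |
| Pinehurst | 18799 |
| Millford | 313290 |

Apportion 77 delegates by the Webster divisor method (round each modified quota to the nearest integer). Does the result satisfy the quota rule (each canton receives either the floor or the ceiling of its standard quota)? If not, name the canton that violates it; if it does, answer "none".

Millford

Standard quotas: Oakdale 3.204, Ashgrove 4.339, Fernley 3.350, Claybrook 3.347, Stonebridge 3.308, Pinehurst 3.365, Millford 56.086.
Webster allocation: Oakdale 3, Ashgrove 4, Fernley 3, Claybrook 3, Stonebridge 3, Pinehurst 3, Millford 58.
Millford has quota 56.086 (lower 56, upper 57) but receives 58 — outside the quota interval.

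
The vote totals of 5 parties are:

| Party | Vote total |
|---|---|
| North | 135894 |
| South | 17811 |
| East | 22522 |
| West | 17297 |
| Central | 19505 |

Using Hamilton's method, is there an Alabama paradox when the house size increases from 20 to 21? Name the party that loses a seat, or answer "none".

At 20 seats: North 13, South 2, East 2, West 1, Central 2.
At 21 seats: North 13, South 2, East 2, West 2, Central 2.
No party's allocation decreased.

none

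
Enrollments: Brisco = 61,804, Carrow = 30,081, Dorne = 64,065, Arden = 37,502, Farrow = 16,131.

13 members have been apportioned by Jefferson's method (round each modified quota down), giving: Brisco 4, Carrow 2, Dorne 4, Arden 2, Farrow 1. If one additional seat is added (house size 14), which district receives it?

Dorne

Priority for the next seat is population ÷ (current seats + 1).
Priorities: Brisco 12360.800, Carrow 10027.000, Dorne 12813.000, Arden 12500.667, Farrow 8065.500.
Highest priority: Dorne.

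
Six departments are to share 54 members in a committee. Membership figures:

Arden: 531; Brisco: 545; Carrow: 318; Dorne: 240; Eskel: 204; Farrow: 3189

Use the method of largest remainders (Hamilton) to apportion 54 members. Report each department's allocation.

Arden 6, Brisco 6, Carrow 3, Dorne 3, Eskel 2, Farrow 34

Total 5027; standard divisor 5027/54 ≈ 93.093.
Standard quotas: Arden 5.704, Brisco 5.854, Carrow 3.416, Dorne 2.578, Eskel 2.191, Farrow 34.256.
Lower quotas: Arden 5, Brisco 5, Carrow 3, Dorne 2, Eskel 2, Farrow 34 (sum 51, leaving 3 seats).
Remainders in descending order: Brisco 0.854, Arden 0.704, Dorne 0.578, Carrow 0.416, Farrow 0.256, Eskel 0.191.
Largest remainders: Brisco, Arden, Dorne receive the extra seats.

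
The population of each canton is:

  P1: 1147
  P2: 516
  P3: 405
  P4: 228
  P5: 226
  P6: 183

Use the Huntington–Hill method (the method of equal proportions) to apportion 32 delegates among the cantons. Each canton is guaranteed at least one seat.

P1 13; P2 6; P3 5; P4 3; P5 3; P6 2

With divisor 88: modified quotas P1 13.034, P2 5.864, P3 4.602, P4 2.591, P5 2.568, P6 2.080.
Geometric-mean thresholds: P1 √(13·14)=13.491, P2 √(5·6)=5.477, P3 √(4·5)=4.472, P4 √(2·3)=2.449, P5 √(2·3)=2.449, P6 √(2·3)=2.449.
Each quota rounded against its threshold gives P1 13, P2 6, P3 5, P4 3, P5 3, P6 2 (total 32).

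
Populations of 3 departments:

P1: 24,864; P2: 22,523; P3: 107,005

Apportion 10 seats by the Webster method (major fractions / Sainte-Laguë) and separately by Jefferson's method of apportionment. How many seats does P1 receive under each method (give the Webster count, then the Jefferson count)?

Webster: P1 2, P2 1, P3 7.
Jefferson: P1 1, P2 1, P3 8.
P1 gets 2 under Webster and 1 under Jefferson.

2 and 1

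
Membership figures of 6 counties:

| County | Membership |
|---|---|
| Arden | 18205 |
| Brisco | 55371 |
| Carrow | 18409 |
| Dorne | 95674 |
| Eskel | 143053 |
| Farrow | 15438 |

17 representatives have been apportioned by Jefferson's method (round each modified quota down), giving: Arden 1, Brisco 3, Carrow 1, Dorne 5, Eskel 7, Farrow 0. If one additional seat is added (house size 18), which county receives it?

Priority for the next seat is population ÷ (current seats + 1).
Priorities: Arden 9102.500, Brisco 13842.750, Carrow 9204.500, Dorne 15945.667, Eskel 17881.625, Farrow 15438.000.
Highest priority: Eskel.

Eskel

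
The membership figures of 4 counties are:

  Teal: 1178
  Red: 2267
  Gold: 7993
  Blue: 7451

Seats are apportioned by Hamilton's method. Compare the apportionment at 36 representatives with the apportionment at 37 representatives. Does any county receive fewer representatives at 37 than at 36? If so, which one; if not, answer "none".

Red

At 36 seats: Teal 2, Red 5, Gold 15, Blue 14.
At 37 seats: Teal 2, Red 4, Gold 16, Blue 15.
Red drops from 5 to 4.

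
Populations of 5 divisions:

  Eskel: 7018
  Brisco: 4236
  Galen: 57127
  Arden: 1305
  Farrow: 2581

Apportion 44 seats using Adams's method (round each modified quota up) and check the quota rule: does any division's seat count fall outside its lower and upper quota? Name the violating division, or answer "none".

Galen

Standard quotas: Eskel 4.273, Brisco 2.579, Galen 34.782, Arden 0.795, Farrow 1.571.
Adams allocation: Eskel 5, Brisco 3, Galen 33, Arden 1, Farrow 2.
Galen has quota 34.782 (lower 34, upper 35) but receives 33 — outside the quota interval.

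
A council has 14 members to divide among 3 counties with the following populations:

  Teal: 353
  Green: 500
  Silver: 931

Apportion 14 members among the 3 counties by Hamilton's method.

Teal: 3, Green: 4, Silver: 7

The standard divisor is 1784/14 ≈ 127.429.
Standard quotas: Teal 2.770, Green 3.924, Silver 7.306.
Lower quotas: Teal 2, Green 3, Silver 7 (sum 12, leaving 2 seats).
Remainders in descending order: Green 0.924, Teal 0.770, Silver 0.306.
Largest remainders: Green, Teal receive the extra seats.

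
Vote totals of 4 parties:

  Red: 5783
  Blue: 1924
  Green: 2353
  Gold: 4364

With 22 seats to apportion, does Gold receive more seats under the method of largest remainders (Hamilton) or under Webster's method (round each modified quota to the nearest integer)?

Hamilton: Red 9, Blue 3, Green 3, Gold 7.
Webster: Red 9, Blue 3, Green 4, Gold 6.
Gold gets 7 under Hamilton and 6 under Webster.

Hamilton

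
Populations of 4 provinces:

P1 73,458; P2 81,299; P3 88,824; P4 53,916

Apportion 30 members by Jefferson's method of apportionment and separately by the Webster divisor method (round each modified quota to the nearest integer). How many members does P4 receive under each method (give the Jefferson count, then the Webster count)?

Jefferson: P1 8, P2 8, P3 9, P4 5.
Webster: P1 7, P2 8, P3 9, P4 6.
P4 gets 5 under Jefferson and 6 under Webster.

5 and 6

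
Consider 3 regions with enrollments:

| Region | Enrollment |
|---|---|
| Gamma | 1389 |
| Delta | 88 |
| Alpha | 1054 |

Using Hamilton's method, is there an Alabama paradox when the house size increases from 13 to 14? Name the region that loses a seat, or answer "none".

At 13 seats: Gamma 7, Delta 1, Alpha 5.
At 14 seats: Gamma 8, Delta 0, Alpha 6.
Delta drops from 1 to 0.

Delta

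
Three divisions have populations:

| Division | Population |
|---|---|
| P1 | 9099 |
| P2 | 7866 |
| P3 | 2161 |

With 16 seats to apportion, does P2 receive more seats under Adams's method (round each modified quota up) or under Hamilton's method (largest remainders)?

Adams

Adams: P1 7, P2 7, P3 2.
Hamilton: P1 8, P2 6, P3 2.
P2 gets 7 under Adams and 6 under Hamilton.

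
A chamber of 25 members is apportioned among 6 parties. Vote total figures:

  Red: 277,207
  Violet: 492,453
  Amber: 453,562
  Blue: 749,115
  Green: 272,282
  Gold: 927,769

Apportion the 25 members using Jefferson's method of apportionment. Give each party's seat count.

Standard divisor 3172388/25 ≈ 126895.52; standard quotas: Red 2.185, Violet 3.881, Amber 3.574, Blue 5.903, Green 2.146, Gold 7.311.
Rounding down gives 2, 3, 3, 5, 2, 7 = 22 seats, so the divisor must be adjusted.
With modified divisor 114700: modified quotas Red 2.417, Violet 4.293, Amber 3.954, Blue 6.531, Green 2.374, Gold 8.089.
Rounding down: Red 2, Violet 4, Amber 3, Blue 6, Green 2, Gold 8 (total 25).

Red 2, Violet 4, Amber 3, Blue 6, Green 2, Gold 8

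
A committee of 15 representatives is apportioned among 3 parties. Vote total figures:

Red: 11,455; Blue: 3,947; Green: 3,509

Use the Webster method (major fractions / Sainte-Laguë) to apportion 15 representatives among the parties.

Red: 9, Blue: 3, Green: 3

Standard divisor 18911/15 ≈ 1260.733; standard quotas: Red 9.086, Blue 3.131, Green 2.783.
Rounding to the nearest integer gives Red 9, Blue 3, Green 3 — total 15, matching the house size, so no adjustment is needed.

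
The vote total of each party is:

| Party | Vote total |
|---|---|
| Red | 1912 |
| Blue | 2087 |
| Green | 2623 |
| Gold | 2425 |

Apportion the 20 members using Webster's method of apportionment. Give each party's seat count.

Red: 4, Blue: 5, Green: 6, Gold: 5

Standard divisor 9047/20 ≈ 452.35; standard quotas: Red 4.227, Blue 4.614, Green 5.799, Gold 5.361.
Rounding to the nearest integer gives Red 4, Blue 5, Green 6, Gold 5 — total 20, matching the house size, so no adjustment is needed.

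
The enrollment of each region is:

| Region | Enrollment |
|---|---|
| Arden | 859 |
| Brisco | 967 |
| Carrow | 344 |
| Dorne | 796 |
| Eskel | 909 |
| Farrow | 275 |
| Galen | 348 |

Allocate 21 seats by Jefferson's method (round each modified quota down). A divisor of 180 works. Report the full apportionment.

Arden 4; Brisco 5; Carrow 1; Dorne 4; Eskel 5; Farrow 1; Galen 1

With modified divisor 180: modified quotas Arden 4.772, Brisco 5.372, Carrow 1.911, Dorne 4.422, Eskel 5.050, Farrow 1.528, Galen 1.933.
Rounding down: Arden 4, Brisco 5, Carrow 1, Dorne 4, Eskel 5, Farrow 1, Galen 1 (total 21).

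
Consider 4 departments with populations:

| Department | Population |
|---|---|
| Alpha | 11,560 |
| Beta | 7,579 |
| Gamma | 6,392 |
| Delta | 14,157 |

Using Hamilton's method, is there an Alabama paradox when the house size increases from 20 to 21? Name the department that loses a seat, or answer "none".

At 20 seats: Alpha 6, Beta 4, Gamma 3, Delta 7.
At 21 seats: Alpha 6, Beta 4, Gamma 3, Delta 8.
No department's allocation decreased.

none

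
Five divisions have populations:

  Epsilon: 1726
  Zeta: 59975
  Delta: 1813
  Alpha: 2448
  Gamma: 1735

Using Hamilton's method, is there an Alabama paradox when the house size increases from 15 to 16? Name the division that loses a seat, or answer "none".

none

At 15 seats: Epsilon 0, Zeta 13, Delta 1, Alpha 1, Gamma 0.
At 16 seats: Epsilon 0, Zeta 14, Delta 1, Alpha 1, Gamma 0.
No division's allocation decreased.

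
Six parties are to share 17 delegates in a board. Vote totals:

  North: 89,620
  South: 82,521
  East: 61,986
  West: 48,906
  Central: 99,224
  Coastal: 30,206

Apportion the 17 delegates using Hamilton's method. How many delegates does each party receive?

Standard divisor: 412463 ÷ 17 ≈ 24262.529.
Standard quotas: North 3.6938, South 3.4012, East 2.5548, West 2.0157, Central 4.0896, Coastal 1.2450.
Lower quotas: North 3, South 3, East 2, West 2, Central 4, Coastal 1 (sum 15, leaving 2 seats).
Remainders in descending order: North 0.6938, East 0.5548, South 0.4012, Coastal 0.2450, Central 0.0896, West 0.0157.
Largest remainders: North, East receive the extra seats.

North=4; South=3; East=3; West=2; Central=4; Coastal=1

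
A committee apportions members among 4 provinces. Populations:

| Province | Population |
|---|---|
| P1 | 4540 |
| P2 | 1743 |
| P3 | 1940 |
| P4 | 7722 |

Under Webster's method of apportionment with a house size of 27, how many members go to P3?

Standard divisor 15945/27 ≈ 590.556; standard quotas: P1 7.688, P2 2.951, P3 3.285, P4 13.076.
Rounding to the nearest integer gives P1 8, P2 3, P3 3, P4 13 — total 27, matching the house size, so no adjustment is needed.
P3 receives 3.

3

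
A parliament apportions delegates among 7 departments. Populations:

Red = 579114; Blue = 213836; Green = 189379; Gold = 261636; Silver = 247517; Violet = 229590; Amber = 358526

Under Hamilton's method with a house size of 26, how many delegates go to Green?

The standard divisor is 2079598/26 ≈ 79984.538.
Standard quotas: Red 7.2403, Blue 2.6735, Green 2.3677, Gold 3.2711, Silver 3.0946, Violet 2.8704, Amber 4.4824.
Lower quotas: Red 7, Blue 2, Green 2, Gold 3, Silver 3, Violet 2, Amber 4 (sum 23, leaving 3 seats).
Remainders in descending order: Violet 0.8704, Blue 0.6735, Amber 0.4824, Green 0.3677, Gold 0.2711, Red 0.2403, Silver 0.0946.
The surplus seats go to Violet, Blue, Amber.
Green receives 2.

2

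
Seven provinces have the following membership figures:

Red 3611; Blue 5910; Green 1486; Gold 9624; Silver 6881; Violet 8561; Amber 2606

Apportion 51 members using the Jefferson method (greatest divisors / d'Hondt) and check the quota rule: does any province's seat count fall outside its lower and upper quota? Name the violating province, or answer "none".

Standard quotas: Red 4.761, Blue 7.793, Green 1.959, Gold 12.690, Silver 9.073, Violet 11.288, Amber 3.436.
Jefferson allocation: Red 5, Blue 8, Green 2, Gold 13, Silver 9, Violet 11, Amber 3.
Every allocation lies between the lower and upper quota.

none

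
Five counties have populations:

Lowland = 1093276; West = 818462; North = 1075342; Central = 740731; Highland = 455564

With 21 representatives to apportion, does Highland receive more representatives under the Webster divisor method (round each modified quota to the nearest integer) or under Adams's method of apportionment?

Webster: Lowland 6, West 4, North 5, Central 4, Highland 2.
Adams: Lowland 5, West 4, North 5, Central 4, Highland 3.
Highland gets 2 under Webster and 3 under Adams.

Adams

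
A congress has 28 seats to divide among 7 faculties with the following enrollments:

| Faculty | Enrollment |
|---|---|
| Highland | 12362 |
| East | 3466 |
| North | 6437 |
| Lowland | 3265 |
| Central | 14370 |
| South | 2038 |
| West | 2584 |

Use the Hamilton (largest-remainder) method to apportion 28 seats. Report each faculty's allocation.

Standard divisor: 44522 ÷ 28 ≈ 1590.071.
Standard quotas: Highland 7.7745, East 2.1798, North 4.0482, Lowland 2.0534, Central 9.0373, South 1.2817, West 1.6251.
Lower quotas: Highland 7, East 2, North 4, Lowland 2, Central 9, South 1, West 1 (sum 26, leaving 2 seats).
Remainders in descending order: Highland 0.7745, West 0.6251, South 0.2817, East 0.1798, Lowland 0.0534, North 0.0482, Central 0.0373.
Largest remainders: Highland, West receive the extra seats.

Highland: 8; East: 2; North: 4; Lowland: 2; Central: 9; South: 1; West: 2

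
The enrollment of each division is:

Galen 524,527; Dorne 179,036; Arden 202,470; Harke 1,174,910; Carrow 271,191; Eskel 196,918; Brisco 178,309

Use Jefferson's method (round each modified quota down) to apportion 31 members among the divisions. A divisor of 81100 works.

Galen 6, Dorne 2, Arden 2, Harke 14, Carrow 3, Eskel 2, Brisco 2

With modified divisor 81100: modified quotas Galen 6.468, Dorne 2.208, Arden 2.497, Harke 14.487, Carrow 3.344, Eskel 2.428, Brisco 2.199.
Rounding down: Galen 6, Dorne 2, Arden 2, Harke 14, Carrow 3, Eskel 2, Brisco 2 (total 31).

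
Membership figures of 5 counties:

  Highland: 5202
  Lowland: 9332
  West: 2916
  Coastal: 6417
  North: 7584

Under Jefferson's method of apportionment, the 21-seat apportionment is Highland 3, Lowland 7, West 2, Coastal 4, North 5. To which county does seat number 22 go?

Highland

Priority for the next seat is population ÷ (current seats + 1).
Priorities: Highland 1300.500, Lowland 1166.500, West 972.000, Coastal 1283.400, North 1264.000.
Highest priority: Highland.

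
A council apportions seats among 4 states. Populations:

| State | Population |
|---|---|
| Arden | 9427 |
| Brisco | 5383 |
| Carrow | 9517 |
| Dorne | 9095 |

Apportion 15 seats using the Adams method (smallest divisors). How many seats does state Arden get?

4

Standard divisor 33422/15 ≈ 2228.133; standard quotas: Arden 4.231, Brisco 2.416, Carrow 4.271, Dorne 4.082.
Rounding up gives 5, 3, 5, 5 = 18 seats, so the divisor must be adjusted.
With modified divisor 2500: modified quotas Arden 3.771, Brisco 2.153, Carrow 3.807, Dorne 3.638.
Rounding up: Arden 4, Brisco 3, Carrow 4, Dorne 4 (total 15).
Arden receives 4.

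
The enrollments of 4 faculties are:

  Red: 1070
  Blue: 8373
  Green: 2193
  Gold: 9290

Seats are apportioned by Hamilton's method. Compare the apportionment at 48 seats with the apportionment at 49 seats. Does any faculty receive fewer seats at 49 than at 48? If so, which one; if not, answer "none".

Red

At 48 seats: Red 3, Blue 19, Green 5, Gold 21.
At 49 seats: Red 2, Blue 20, Green 5, Gold 22.
Red drops from 3 to 2.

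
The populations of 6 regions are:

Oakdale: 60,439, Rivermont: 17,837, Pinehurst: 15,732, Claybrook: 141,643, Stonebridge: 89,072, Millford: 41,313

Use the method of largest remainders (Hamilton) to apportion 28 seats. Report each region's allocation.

Oakdale 5, Rivermont 1, Pinehurst 1, Claybrook 11, Stonebridge 7, Millford 3

Standard divisor: 366036 ÷ 28 ≈ 13072.714.
Standard quotas: Oakdale 4.6233, Rivermont 1.3644, Pinehurst 1.2034, Claybrook 10.8350, Stonebridge 6.8136, Millford 3.1602.
Lower quotas: Oakdale 4, Rivermont 1, Pinehurst 1, Claybrook 10, Stonebridge 6, Millford 3 (sum 25, leaving 3 seats).
Remainders in descending order: Claybrook 0.8350, Stonebridge 0.8136, Oakdale 0.6233, Rivermont 0.3644, Pinehurst 0.2034, Millford 0.1602.
Largest remainders: Claybrook, Stonebridge, Oakdale receive the extra seats.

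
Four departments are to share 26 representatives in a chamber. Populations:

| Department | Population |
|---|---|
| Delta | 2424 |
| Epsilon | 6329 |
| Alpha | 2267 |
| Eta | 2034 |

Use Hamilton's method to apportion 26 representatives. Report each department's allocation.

Total 13054; standard divisor 13054/26 ≈ 502.077.
Standard quotas: Delta 4.8279, Epsilon 12.6056, Alpha 4.5152, Eta 4.0512.
Lower quotas: Delta 4, Epsilon 12, Alpha 4, Eta 4 (sum 24, leaving 2 seats).
Remainders in descending order: Delta 0.8279, Epsilon 0.6056, Alpha 0.5152, Eta 0.0512.
Largest remainders: Delta, Epsilon receive the extra seats.

Delta=5; Epsilon=13; Alpha=4; Eta=4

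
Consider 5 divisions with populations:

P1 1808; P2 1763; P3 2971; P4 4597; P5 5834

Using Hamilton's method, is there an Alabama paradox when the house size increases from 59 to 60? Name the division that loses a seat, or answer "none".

At 59 seats: P1 6, P2 6, P3 11, P4 16, P5 20.
At 60 seats: P1 6, P2 6, P3 11, P4 16, P5 21.
No division's allocation decreased.

none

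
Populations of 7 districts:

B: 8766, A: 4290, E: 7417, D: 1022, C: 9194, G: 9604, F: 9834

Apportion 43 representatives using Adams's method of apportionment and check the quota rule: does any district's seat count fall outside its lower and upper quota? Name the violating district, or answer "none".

Standard quotas: B 7.520, A 3.680, E 6.362, D 0.877, C 7.887, G 8.239, F 8.436.
Adams allocation: B 8, A 4, E 6, D 1, C 8, G 8, F 8.
Every allocation lies between the lower and upper quota.

none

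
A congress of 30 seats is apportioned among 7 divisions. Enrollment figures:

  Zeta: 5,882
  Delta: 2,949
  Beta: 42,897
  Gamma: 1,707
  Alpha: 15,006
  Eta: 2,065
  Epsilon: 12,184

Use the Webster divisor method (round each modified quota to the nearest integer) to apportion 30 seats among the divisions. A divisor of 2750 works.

With modified divisor 2750: modified quotas Zeta 2.139, Delta 1.072, Beta 15.599, Gamma 0.621, Alpha 5.457, Eta 0.751, Epsilon 4.431.
Rounding to the nearest integer: Zeta 2, Delta 1, Beta 16, Gamma 1, Alpha 5, Eta 1, Epsilon 4 (total 30).

Zeta 2, Delta 1, Beta 16, Gamma 1, Alpha 5, Eta 1, Epsilon 4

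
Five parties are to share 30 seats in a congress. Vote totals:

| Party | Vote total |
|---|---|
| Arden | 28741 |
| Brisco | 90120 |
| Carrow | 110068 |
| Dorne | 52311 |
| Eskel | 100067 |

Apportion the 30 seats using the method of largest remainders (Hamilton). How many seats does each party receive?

Arden: 2, Brisco: 7, Carrow: 9, Dorne: 4, Eskel: 8

Total 381307; standard divisor 381307/30 ≈ 12710.233.
Standard quotas: Arden 2.2612, Brisco 7.0903, Carrow 8.6598, Dorne 4.1157, Eskel 7.8729.
Lower quotas: Arden 2, Brisco 7, Carrow 8, Dorne 4, Eskel 7 (sum 28, leaving 2 seats).
Remainders in descending order: Eskel 0.8729, Carrow 0.6598, Arden 0.2612, Dorne 0.1157, Brisco 0.0903.
Largest remainders: Eskel, Carrow receive the extra seats.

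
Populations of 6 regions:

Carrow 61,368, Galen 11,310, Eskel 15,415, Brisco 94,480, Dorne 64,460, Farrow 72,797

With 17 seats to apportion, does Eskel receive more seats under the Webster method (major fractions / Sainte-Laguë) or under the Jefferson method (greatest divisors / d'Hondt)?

Webster: Carrow 3, Galen 1, Eskel 1, Brisco 5, Dorne 3, Farrow 4.
Jefferson: Carrow 3, Galen 0, Eskel 0, Brisco 6, Dorne 4, Farrow 4.
Eskel gets 1 under Webster and 0 under Jefferson.

Webster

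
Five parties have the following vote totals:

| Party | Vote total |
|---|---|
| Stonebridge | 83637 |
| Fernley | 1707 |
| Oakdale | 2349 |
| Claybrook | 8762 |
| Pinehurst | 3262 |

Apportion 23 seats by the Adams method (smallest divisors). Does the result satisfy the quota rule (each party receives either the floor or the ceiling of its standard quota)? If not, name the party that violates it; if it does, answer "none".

Standard quotas: Stonebridge 19.291, Fernley 0.394, Oakdale 0.542, Claybrook 2.021, Pinehurst 0.752.
Adams allocation: Stonebridge 18, Fernley 1, Oakdale 1, Claybrook 2, Pinehurst 1.
Stonebridge has quota 19.291 (lower 19, upper 20) but receives 18 — outside the quota interval.

Stonebridge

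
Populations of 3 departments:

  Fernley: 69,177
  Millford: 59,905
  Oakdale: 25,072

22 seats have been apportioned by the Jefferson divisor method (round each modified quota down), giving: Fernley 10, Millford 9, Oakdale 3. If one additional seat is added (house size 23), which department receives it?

Priority for the next seat is population ÷ (current seats + 1).
Priorities: Fernley 6288.818, Millford 5990.500, Oakdale 6268.000.
Highest priority: Fernley.

Fernley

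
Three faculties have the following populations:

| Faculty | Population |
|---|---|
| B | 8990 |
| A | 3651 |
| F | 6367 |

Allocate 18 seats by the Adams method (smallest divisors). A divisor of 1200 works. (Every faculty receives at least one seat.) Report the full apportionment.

With modified divisor 1200: modified quotas B 7.492, A 3.042, F 5.306.
Rounding up: B 8, A 4, F 6 (total 18).

B: 8, A: 4, F: 6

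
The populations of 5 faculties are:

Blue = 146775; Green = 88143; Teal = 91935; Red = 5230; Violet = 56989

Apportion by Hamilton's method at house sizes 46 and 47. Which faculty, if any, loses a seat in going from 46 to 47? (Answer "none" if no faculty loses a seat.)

At 46 seats: Blue 17, Green 10, Teal 11, Red 1, Violet 7.
At 47 seats: Blue 18, Green 11, Teal 11, Red 0, Violet 7.
Red drops from 1 to 0.

Red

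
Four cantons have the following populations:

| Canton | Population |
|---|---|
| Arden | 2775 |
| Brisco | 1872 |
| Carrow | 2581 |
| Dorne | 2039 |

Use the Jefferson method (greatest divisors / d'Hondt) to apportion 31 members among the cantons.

Arden 9, Brisco 6, Carrow 9, Dorne 7

Standard divisor 9267/31 ≈ 298.935; standard quotas: Arden 9.283, Brisco 6.262, Carrow 8.634, Dorne 6.821.
Rounding down gives 9, 6, 8, 6 = 29 seats, so the divisor must be adjusted.
With modified divisor 280: modified quotas Arden 9.911, Brisco 6.686, Carrow 9.218, Dorne 7.282.
Rounding down: Arden 9, Brisco 6, Carrow 9, Dorne 7 (total 31).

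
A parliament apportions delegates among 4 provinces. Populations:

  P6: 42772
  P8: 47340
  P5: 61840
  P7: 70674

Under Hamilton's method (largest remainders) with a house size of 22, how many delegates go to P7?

Standard divisor: 222626 ÷ 22 ≈ 10119.364.
Standard quotas: P6 4.2267, P8 4.6782, P5 6.1111, P7 6.9840.
Lower quotas: P6 4, P8 4, P5 6, P7 6 (sum 20, leaving 2 seats).
Remainders in descending order: P7 0.9840, P8 0.6782, P6 0.2267, P5 0.1111.
The surplus seats go to P7, P8.
P7 receives 7.

7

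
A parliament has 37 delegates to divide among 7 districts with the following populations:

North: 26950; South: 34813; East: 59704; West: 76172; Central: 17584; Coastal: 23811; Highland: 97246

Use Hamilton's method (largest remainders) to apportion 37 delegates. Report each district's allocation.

North=3; South=4; East=6; West=8; Central=2; Coastal=3; Highland=11

Total 336280; standard divisor 336280/37 ≈ 9088.649.
Standard quotas: North 2.9652, South 3.8304, East 6.5691, West 8.3810, Central 1.9347, Coastal 2.6199, Highland 10.6997.
Lower quotas: North 2, South 3, East 6, West 8, Central 1, Coastal 2, Highland 10 (sum 32, leaving 5 seats).
Remainders in descending order: North 0.9652, Central 0.9347, South 0.8304, Highland 0.6997, Coastal 0.6199, East 0.5691, West 0.3810.
The surplus seats go to North, Central, South, Highland, Coastal.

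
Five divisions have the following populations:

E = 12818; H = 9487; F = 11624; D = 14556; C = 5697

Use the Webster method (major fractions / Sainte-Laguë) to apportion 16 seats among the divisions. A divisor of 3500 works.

With modified divisor 3500: modified quotas E 3.662, H 2.711, F 3.321, D 4.159, C 1.628.
Rounding to the nearest integer: E 4, H 3, F 3, D 4, C 2 (total 16).

E: 4, H: 3, F: 3, D: 4, C: 2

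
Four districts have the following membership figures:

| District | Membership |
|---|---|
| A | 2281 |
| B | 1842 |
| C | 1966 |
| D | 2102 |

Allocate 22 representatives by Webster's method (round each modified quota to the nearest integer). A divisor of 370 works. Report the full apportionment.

A 6; B 5; C 5; D 6

With modified divisor 370: modified quotas A 6.165, B 4.978, C 5.314, D 5.681.
Rounding to the nearest integer: A 6, B 5, C 5, D 6 (total 22).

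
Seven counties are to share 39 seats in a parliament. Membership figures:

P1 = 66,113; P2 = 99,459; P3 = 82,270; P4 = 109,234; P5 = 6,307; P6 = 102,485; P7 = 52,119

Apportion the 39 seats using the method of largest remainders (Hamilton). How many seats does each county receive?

P1 5, P2 8, P3 6, P4 8, P5 0, P6 8, P7 4

The standard divisor is 517987/39 ≈ 13281.718.
Standard quotas: P1 4.9777, P2 7.4884, P3 6.1942, P4 8.2244, P5 0.4749, P6 7.7162, P7 3.9241.
Lower quotas: P1 4, P2 7, P3 6, P4 8, P5 0, P6 7, P7 3 (sum 35, leaving 4 seats).
Remainders in descending order: P1 0.9777, P7 0.9241, P6 0.7162, P2 0.4884, P5 0.4749, P4 0.2244, P3 0.1942.
The surplus seats go to P1, P7, P6, P2.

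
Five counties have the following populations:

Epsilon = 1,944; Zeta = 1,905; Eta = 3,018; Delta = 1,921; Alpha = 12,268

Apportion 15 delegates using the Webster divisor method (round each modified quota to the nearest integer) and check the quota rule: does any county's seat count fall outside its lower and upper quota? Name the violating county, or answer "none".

none

Standard quotas: Epsilon 1.385, Zeta 1.357, Eta 2.150, Delta 1.368, Alpha 8.740.
Webster allocation: Epsilon 2, Zeta 1, Eta 2, Delta 1, Alpha 9.
Every allocation lies between the lower and upper quota.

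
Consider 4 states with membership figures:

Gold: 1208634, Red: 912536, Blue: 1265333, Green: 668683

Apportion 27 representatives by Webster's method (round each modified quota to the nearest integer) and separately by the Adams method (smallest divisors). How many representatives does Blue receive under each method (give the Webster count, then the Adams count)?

9 and 8

Webster: Gold 8, Red 6, Blue 9, Green 4.
Adams: Gold 8, Red 6, Blue 8, Green 5.
Blue gets 9 under Webster and 8 under Adams.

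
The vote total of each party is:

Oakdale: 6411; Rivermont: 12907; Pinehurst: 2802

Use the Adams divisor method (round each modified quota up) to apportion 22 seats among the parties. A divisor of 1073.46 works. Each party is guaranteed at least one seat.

Oakdale 6; Rivermont 13; Pinehurst 3

With modified divisor 1073.46: modified quotas Oakdale 5.972, Rivermont 12.024, Pinehurst 2.610.
Rounding up: Oakdale 6, Rivermont 13, Pinehurst 3 (total 22).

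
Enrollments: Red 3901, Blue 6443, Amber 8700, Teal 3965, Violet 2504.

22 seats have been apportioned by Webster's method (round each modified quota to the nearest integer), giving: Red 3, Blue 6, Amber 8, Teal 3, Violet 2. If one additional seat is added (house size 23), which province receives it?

Teal

Priority for the next seat is population ÷ (current seats + 0.5).
Priorities: Red 1114.571, Blue 991.231, Amber 1023.529, Teal 1132.857, Violet 1001.600.
Highest priority: Teal.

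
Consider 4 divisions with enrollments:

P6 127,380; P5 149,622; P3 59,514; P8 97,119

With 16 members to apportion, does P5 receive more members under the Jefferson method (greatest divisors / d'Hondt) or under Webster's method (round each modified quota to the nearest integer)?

Jefferson

Jefferson: P6 5, P5 6, P3 2, P8 3.
Webster: P6 5, P5 5, P3 2, P8 4.
P5 gets 6 under Jefferson and 5 under Webster.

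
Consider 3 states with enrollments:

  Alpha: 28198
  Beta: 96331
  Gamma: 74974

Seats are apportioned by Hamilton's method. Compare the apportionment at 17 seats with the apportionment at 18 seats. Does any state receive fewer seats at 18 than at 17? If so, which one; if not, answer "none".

Alpha

At 17 seats: Alpha 3, Beta 8, Gamma 6.
At 18 seats: Alpha 2, Beta 9, Gamma 7.
Alpha drops from 3 to 2.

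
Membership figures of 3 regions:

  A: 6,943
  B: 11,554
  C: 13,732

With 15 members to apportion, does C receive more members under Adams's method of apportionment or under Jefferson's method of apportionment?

Jefferson

Adams: A 4, B 5, C 6.
Jefferson: A 3, B 5, C 7.
C gets 6 under Adams and 7 under Jefferson.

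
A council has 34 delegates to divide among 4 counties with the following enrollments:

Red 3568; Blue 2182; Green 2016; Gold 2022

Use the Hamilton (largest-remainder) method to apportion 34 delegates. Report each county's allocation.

Red=12, Blue=8, Green=7, Gold=7

The standard divisor is 9788/34 ≈ 287.882.
Standard quotas: Red 12.394, Blue 7.579, Green 7.003, Gold 7.024.
Lower quotas: Red 12, Blue 7, Green 7, Gold 7 (sum 33, leaving 1 seat).
Remainders in descending order: Blue 0.579, Red 0.394, Gold 0.024, Green 0.003.
The surplus seat goes to Blue.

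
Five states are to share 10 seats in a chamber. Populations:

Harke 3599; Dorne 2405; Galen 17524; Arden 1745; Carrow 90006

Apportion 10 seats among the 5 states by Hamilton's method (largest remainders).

Harke 0, Dorne 0, Galen 2, Arden 0, Carrow 8

Total 115279; standard divisor 115279/10 ≈ 11527.9.
Standard quotas: Harke 0.3122, Dorne 0.2086, Galen 1.5201, Arden 0.1514, Carrow 7.8077.
Lower quotas: Harke 0, Dorne 0, Galen 1, Arden 0, Carrow 7 (sum 8, leaving 2 seats).
Remainders in descending order: Carrow 0.8077, Galen 0.5201, Harke 0.3122, Dorne 0.2086, Arden 0.1514.
The surplus seats go to Carrow, Galen.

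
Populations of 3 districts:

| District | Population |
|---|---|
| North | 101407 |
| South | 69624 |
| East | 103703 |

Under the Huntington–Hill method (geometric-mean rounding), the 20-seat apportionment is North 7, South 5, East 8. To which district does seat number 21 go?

North

Priority for the next seat is population ÷ (√(s·(s+1))).
Priorities: North 13551.080, South 12711.545, East 12221.516.
Highest priority: North.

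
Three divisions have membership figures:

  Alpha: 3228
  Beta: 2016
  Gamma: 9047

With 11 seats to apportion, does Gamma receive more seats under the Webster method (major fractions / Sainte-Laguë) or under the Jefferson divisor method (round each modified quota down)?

Webster: Alpha 2, Beta 2, Gamma 7.
Jefferson: Alpha 2, Beta 1, Gamma 8.
Gamma gets 7 under Webster and 8 under Jefferson.

Jefferson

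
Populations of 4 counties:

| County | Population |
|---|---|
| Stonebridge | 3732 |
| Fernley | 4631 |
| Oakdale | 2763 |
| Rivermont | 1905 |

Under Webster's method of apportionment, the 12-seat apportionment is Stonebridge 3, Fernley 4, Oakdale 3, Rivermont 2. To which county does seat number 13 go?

Stonebridge

Priority for the next seat is population ÷ (current seats + 0.5).
Priorities: Stonebridge 1066.286, Fernley 1029.111, Oakdale 789.429, Rivermont 762.000.
Highest priority: Stonebridge.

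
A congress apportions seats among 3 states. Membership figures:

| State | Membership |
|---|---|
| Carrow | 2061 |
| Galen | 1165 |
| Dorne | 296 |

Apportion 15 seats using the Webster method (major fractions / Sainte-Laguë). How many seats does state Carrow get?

9

Standard divisor 3522/15 ≈ 234.8; standard quotas: Carrow 8.778, Galen 4.962, Dorne 1.261.
Rounding to the nearest integer gives Carrow 9, Galen 5, Dorne 1 — total 15, matching the house size, so no adjustment is needed.
Carrow receives 9.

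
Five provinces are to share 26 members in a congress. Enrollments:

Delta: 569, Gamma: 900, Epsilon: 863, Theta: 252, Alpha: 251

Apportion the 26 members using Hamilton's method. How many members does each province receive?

Delta=5, Gamma=8, Epsilon=8, Theta=3, Alpha=2

Standard divisor: 2835 ÷ 26 ≈ 109.038.
Standard quotas: Delta 5.218, Gamma 8.254, Epsilon 7.915, Theta 2.311, Alpha 2.302.
Lower quotas: Delta 5, Gamma 8, Epsilon 7, Theta 2, Alpha 2 (sum 24, leaving 2 seats).
Remainders in descending order: Epsilon 0.915, Theta 0.311, Alpha 0.302, Gamma 0.254, Delta 0.218.
The surplus seats go to Epsilon, Theta.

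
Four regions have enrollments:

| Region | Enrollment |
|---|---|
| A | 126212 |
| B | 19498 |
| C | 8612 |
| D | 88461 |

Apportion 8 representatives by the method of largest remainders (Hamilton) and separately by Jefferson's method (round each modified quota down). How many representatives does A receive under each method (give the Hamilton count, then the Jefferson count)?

4 and 5

Hamilton: A 4, B 1, C 0, D 3.
Jefferson: A 5, B 0, C 0, D 3.
A gets 4 under Hamilton and 5 under Jefferson.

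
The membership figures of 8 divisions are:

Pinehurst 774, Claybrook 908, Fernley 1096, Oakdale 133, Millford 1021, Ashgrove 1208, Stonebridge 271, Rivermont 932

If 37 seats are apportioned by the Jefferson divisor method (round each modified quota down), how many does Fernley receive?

7

Standard divisor 6343/37 ≈ 171.432; standard quotas: Pinehurst 4.515, Claybrook 5.297, Fernley 6.393, Oakdale 0.776, Millford 5.956, Ashgrove 7.047, Stonebridge 1.581, Rivermont 5.437.
Rounding down gives 4, 5, 6, 0, 5, 7, 1, 5 = 33 seats, so the divisor must be adjusted.
With modified divisor 153: modified quotas Pinehurst 5.059, Claybrook 5.935, Fernley 7.163, Oakdale 0.869, Millford 6.673, Ashgrove 7.895, Stonebridge 1.771, Rivermont 6.092.
Rounding down: Pinehurst 5, Claybrook 5, Fernley 7, Oakdale 0, Millford 6, Ashgrove 7, Stonebridge 1, Rivermont 6 (total 37).
Fernley receives 7.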